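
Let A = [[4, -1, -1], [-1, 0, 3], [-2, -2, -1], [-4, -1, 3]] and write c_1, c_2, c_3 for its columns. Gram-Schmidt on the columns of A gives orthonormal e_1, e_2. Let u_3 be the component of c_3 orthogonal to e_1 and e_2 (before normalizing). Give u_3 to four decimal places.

c_1 = (4, -1, -2, -4); ‖c_1‖ = 6.0828, so e_1 = (0.6576, -0.1644, -0.3288, -0.6576).
e_1·c_2 = 0.6576·(-1) + (-0.1644)·0 + (-0.3288)·(-2) + (-0.6576)·(-1) = 0.6576.
u_2 = c_2 − 0.6576·e_1 = (-1.4324, 0.1081, -1.7838, -0.5676).
‖u_2‖ = 2.3596, so e_2 = (-0.6071, 0.0458, -0.7560, -0.2405).
e_1·c_3 = 0.6576·(-1) + (-0.1644)·3 + (-0.3288)·(-1) + (-0.6576)·3 = -2.7948; e_2·c_3 = (-0.6071)·(-1) + 0.0458·3 + (-0.7560)·(-1) + (-0.2405)·3 = 0.7789.
u_3 = c_3 + 2.7948·e_1 − 0.7789·e_2 = (1.3107, 2.5049, -1.3301, 1.3495).

u_3 = (1.3107, 2.5049, -1.3301, 1.3495)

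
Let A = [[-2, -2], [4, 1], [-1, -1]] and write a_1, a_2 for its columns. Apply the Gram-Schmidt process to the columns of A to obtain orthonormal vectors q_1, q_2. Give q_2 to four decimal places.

q_1 = a_1/‖a_1‖ = (-2, 4, -1)/4.5826 = (-0.4364, 0.8729, -0.2182).
r_{12} = q_1·a_2 = 1.9640.
u_2 = a_2 − 1.9640·q_1 = (-1.1429, -0.7143, -0.5714).
‖u_2‖ = 1.4639, so q_2 = (-0.7807, -0.4880, -0.3904).

q_2 = (-0.7807, -0.4880, -0.3904)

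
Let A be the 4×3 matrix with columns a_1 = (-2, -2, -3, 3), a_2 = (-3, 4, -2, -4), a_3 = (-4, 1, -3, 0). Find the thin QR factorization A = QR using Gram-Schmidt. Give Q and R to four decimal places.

a_1 = (-2, -2, -3, 3); ‖a_1‖ = 5.0990, so e_1 = (-0.3922, -0.3922, -0.5883, 0.5883).
e_1·a_2 = (-0.3922)·(-3) + (-0.3922)·4 + (-0.5883)·(-2) + 0.5883·(-4) = -1.5689.
u_2 = a_2 + 1.5689·e_1 = (-3.6154, 3.3846, -2.9231, -3.0769).
‖u_2‖ = 6.5222, so e_2 = (-0.5543, 0.5189, -0.4482, -0.4718).
e_1·a_3 = (-0.3922)·(-4) + (-0.3922)·1 + (-0.5883)·(-3) + 0.5883·0 = 2.9417; e_2·a_3 = (-0.5543)·(-4) + 0.5189·1 + (-0.4482)·(-3) + (-0.4718)·0 = 4.0808.
u_3 = a_3 − 2.9417·e_1 − 4.0808·e_2 = (-0.5841, 0.0362, 0.5597, 0.1944).
‖u_3‖ = 0.8328, so e_3 = (-0.7014, 0.0434, 0.6721, 0.2334).

Q = [[-0.3922, -0.5543, -0.7014], [-0.3922, 0.5189, 0.0434], [-0.5883, -0.4482, 0.6721], [0.5883, -0.4718, 0.2334]], R = [[5.0990, -1.5689, 2.9417], [0.0000, 6.5222, 4.0808], [0.0000, 0.0000, 0.8328]]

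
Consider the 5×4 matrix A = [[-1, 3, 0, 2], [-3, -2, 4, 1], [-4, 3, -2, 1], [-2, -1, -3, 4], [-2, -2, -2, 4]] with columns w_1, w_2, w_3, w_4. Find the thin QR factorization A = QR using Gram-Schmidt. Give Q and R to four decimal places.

Q = [[-0.1715, 0.5631, 0.1599, 0.7913], [-0.5145, -0.4380, 0.7224, 0.0613], [-0.6860, 0.5119, -0.1186, -0.4941], [-0.3430, -0.2275, -0.5320, 0.2324], [-0.3430, -0.4209, -0.3944, 0.2682]], R = [[5.8310, -0.5145, 1.0290, -4.2875], [0.0000, 5.1706, -1.2514, -1.3936], [0.0000, 0.0000, 5.5114, -2.7819], [0.0000, 0.0000, 0.0000, 3.1522]]

w_1 = (-1, -3, -4, -2, -2); ‖w_1‖ = 5.8310, so e_1 = (-0.1715, -0.5145, -0.6860, -0.3430, -0.3430).
e_1·w_2 = (-0.1715)·3 + (-0.5145)·(-2) + (-0.6860)·3 + (-0.3430)·(-1) + (-0.3430)·(-2) = -0.5145.
u_2 = w_2 + 0.5145·e_1 = (2.9118, -2.2647, 2.6471, -1.1765, -2.1765).
‖u_2‖ = 5.1706, so e_2 = (0.5631, -0.4380, 0.5119, -0.2275, -0.4209).
e_1·w_3 = (-0.1715)·0 + (-0.5145)·4 + (-0.6860)·(-2) + (-0.3430)·(-3) + (-0.3430)·(-2) = 1.0290; e_2·w_3 = 0.5631·0 + (-0.4380)·4 + 0.5119·(-2) + (-0.2275)·(-3) + (-0.4209)·(-2) = -1.2514.
u_3 = w_3 − 1.0290·e_1 + 1.2514·e_2 = (0.8812, 3.9813, -0.6535, -2.9318, -2.1738).
‖u_3‖ = 5.5114, so e_3 = (0.1599, 0.7224, -0.1186, -0.5320, -0.3944).
e_1·w_4 = (-0.1715)·2 + (-0.5145)·1 + (-0.6860)·1 + (-0.3430)·4 + (-0.3430)·4 = -4.2875; e_2·w_4 = 0.5631·2 + (-0.4380)·1 + 0.5119·1 + (-0.2275)·4 + (-0.4209)·4 = -1.3936; e_3·w_4 = 0.1599·2 + 0.7224·1 + (-0.1186)·1 + (-0.5320)·4 + (-0.3944)·4 = -2.7819.
u_4 = w_4 + 4.2875·e_1 + 1.3936·e_2 + 2.7819·e_3 = (2.4943, 0.1933, -1.5576, 0.7325, 0.8455).
‖u_4‖ = 3.1522, so e_4 = (0.7913, 0.0613, -0.4941, 0.2324, 0.2682).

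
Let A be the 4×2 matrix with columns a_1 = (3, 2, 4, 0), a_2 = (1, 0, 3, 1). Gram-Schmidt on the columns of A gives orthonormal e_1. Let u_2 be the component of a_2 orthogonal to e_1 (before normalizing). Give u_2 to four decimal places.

u_2 = (-0.5517, -1.0345, 0.9310, 1.0000)

e_1 = a_1/‖a_1‖ = (3, 2, 4, 0)/5.3852 = (0.5571, 0.3714, 0.7428, 0.0000).
r_{12} = e_1·a_2 = 2.7854.
u_2 = a_2 − 2.7854·e_1 = (-0.5517, -1.0345, 0.9310, 1.0000).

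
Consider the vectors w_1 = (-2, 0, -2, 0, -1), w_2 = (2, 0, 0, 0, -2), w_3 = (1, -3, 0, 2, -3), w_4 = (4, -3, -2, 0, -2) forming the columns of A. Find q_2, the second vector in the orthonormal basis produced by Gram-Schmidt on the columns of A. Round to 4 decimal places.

w_1 = (-2, 0, -2, 0, -1); ‖w_1‖ = 3.0000, so q_1 = (-0.6667, 0.0000, -0.6667, 0.0000, -0.3333).
q_1·w_2 = (-0.6667)·2 + 0.0000·0 + (-0.6667)·0 + 0.0000·0 + (-0.3333)·(-2) = -0.6667.
u_2 = w_2 + 0.6667·q_1 = (1.5556, 0.0000, -0.4444, 0.0000, -2.2222).
‖u_2‖ = 2.7487, so q_2 = (0.5659, 0.0000, -0.1617, 0.0000, -0.8085).

q_2 = (0.5659, 0.0000, -0.1617, 0.0000, -0.8085)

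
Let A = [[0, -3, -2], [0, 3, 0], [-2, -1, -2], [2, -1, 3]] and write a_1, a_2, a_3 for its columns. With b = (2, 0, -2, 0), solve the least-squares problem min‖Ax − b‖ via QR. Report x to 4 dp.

x = (2.0385, 0.1077, -1.2308)

a_1 = (0, 0, -2, 2); ‖a_1‖ = 2.8284, so q_1 = (0.0000, 0.0000, -0.7071, 0.7071).
q_1·a_2 = 0.0000·(-3) + 0.0000·3 + (-0.7071)·(-1) + 0.7071·(-1) = 0.0000.
u_2 = a_2 + 0.0000·q_1 = (-3.0000, 3.0000, -1.0000, -1.0000).
‖u_2‖ = 4.4721, so q_2 = (-0.6708, 0.6708, -0.2236, -0.2236).
q_1·a_3 = 0.0000·(-2) + 0.0000·0 + (-0.7071)·(-2) + 0.7071·3 = 3.5355; q_2·a_3 = (-0.6708)·(-2) + 0.6708·0 + (-0.2236)·(-2) + (-0.2236)·3 = 1.1180.
u_3 = a_3 − 3.5355·q_1 − 1.1180·q_2 = (-1.2500, -0.7500, 0.7500, 0.7500).
‖u_3‖ = 1.8028, so q_3 = (-0.6934, -0.4160, 0.4160, 0.4160).
Qᵀb = (1.4142, -0.8944, -2.2188).
Back-substitute: x_3 = -2.2188/1.8028 = -1.2308.
x_2 = (-0.8944 − 1.1180·(-1.2308))/4.4721 = 0.1077.
x_1 = (1.4142 + 0.0000·0.1077 − 3.5355·(-1.2308))/2.8284 = 2.0385.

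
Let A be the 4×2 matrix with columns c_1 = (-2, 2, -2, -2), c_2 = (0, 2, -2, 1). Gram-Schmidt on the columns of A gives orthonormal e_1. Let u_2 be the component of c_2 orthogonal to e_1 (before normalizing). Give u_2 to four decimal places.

u_2 = (0.7500, 1.2500, -1.2500, 1.7500)

e_1 = c_1/‖c_1‖ = (-2, 2, -2, -2)/4.0000 = (-0.5000, 0.5000, -0.5000, -0.5000).
r_{12} = e_1·c_2 = 1.5000.
u_2 = c_2 − 1.5000·e_1 = (0.7500, 1.2500, -1.2500, 1.7500).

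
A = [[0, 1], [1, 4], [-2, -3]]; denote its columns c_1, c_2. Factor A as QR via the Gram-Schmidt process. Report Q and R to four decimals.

c_1 = (0, 1, -2); ‖c_1‖ = 2.2361, so e_1 = (0.0000, 0.4472, -0.8944).
e_1·c_2 = 0.0000·1 + 0.4472·4 + (-0.8944)·(-3) = 4.4721.
u_2 = c_2 − 4.4721·e_1 = (1.0000, 2.0000, 1.0000).
‖u_2‖ = 2.4495, so e_2 = (0.4082, 0.8165, 0.4082).

Q = [[0.0000, 0.4082], [0.4472, 0.8165], [-0.8944, 0.4082]], R = [[2.2361, 4.4721], [0.0000, 2.4495]]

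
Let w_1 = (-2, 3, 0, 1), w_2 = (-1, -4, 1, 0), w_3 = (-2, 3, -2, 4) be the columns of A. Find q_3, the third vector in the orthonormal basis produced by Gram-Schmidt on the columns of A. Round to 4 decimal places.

q_1 = w_1/‖w_1‖ = (-2, 3, 0, 1)/3.7417 = (-0.5345, 0.8018, 0.0000, 0.2673).
r_{12} = q_1·w_2 = -2.6726.
u_2 = w_2 + 2.6726·q_1 = (-2.4286, -1.8571, 1.0000, 0.7143).
‖u_2‖ = 3.2950, so q_2 = (-0.7370, -0.5636, 0.3035, 0.2168).
r_{13} = q_1·w_3 = 4.5434; r_{23} = q_2·w_3 = 0.0434.
u_3 = w_3 − 4.5434·q_1 − 0.0434·q_2 = (0.4605, -0.6184, -2.0132, 2.7763).
‖u_3‖ = 3.5150, so q_3 = (0.1310, -0.1759, -0.5727, 0.7898).

q_3 = (0.1310, -0.1759, -0.5727, 0.7898)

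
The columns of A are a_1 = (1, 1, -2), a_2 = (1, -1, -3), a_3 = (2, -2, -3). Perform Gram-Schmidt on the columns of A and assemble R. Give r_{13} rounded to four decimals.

r_{13} = 2.4495

a_1 = (1, 1, -2); ‖a_1‖ = 2.4495, so e_1 = (0.4082, 0.4082, -0.8165).
r_{13} = e_1·a_3 = 2.4495.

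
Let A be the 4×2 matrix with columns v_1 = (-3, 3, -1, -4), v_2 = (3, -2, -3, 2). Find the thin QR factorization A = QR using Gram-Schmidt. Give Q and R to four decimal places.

Q = [[-0.5071, 0.3368], [0.5071, -0.0748], [-0.1690, -0.9356], [-0.6761, -0.0748]], R = [[5.9161, -3.3806], [0.0000, 3.8173]]

e_1 = v_1/‖v_1‖ = (-3, 3, -1, -4)/5.9161 = (-0.5071, 0.5071, -0.1690, -0.6761).
r_{12} = e_1·v_2 = -3.3806.
u_2 = v_2 + 3.3806·e_1 = (1.2857, -0.2857, -3.5714, -0.2857).
‖u_2‖ = 3.8173, so e_2 = (0.3368, -0.0748, -0.9356, -0.0748).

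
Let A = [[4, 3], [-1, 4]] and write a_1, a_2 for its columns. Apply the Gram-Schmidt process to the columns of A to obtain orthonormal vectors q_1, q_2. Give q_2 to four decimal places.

q_2 = (0.2425, 0.9701)

a_1 = (4, -1); ‖a_1‖ = 4.1231, so q_1 = (0.9701, -0.2425).
q_1·a_2 = 0.9701·3 + (-0.2425)·4 = 1.9403.
u_2 = a_2 − 1.9403·q_1 = (1.1176, 4.4706).
‖u_2‖ = 4.6082, so q_2 = (0.2425, 0.9701).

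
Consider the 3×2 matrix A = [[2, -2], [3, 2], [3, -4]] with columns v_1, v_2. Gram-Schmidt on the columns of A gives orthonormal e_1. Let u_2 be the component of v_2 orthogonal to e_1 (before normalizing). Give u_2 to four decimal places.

v_1 = (2, 3, 3); ‖v_1‖ = 4.6904, so e_1 = (0.4264, 0.6396, 0.6396).
e_1·v_2 = 0.4264·(-2) + 0.6396·2 + 0.6396·(-4) = -2.1320.
u_2 = v_2 + 2.1320·e_1 = (-1.0909, 3.3636, -2.6364).

u_2 = (-1.0909, 3.3636, -2.6364)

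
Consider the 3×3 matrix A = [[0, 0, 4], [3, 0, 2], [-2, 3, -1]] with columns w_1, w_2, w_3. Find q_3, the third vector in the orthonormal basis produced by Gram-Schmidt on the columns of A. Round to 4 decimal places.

q_3 = (1.0000, 0.0000, 0.0000)

w_1 = (0, 3, -2); ‖w_1‖ = 3.6056, so q_1 = (0.0000, 0.8321, -0.5547).
q_1·w_2 = 0.0000·0 + 0.8321·0 + (-0.5547)·3 = -1.6641.
u_2 = w_2 + 1.6641·q_1 = (0.0000, 1.3846, 2.0769).
‖u_2‖ = 2.4962, so q_2 = (0.0000, 0.5547, 0.8321).
q_1·w_3 = 0.0000·4 + 0.8321·2 + (-0.5547)·(-1) = 2.2188; q_2·w_3 = 0.0000·4 + 0.5547·2 + 0.8321·(-1) = 0.2774.
u_3 = w_3 − 2.2188·q_1 − 0.2774·q_2 = (4.0000, 0.0000, 0.0000).
‖u_3‖ = 4.0000, so q_3 = (1.0000, 0.0000, 0.0000).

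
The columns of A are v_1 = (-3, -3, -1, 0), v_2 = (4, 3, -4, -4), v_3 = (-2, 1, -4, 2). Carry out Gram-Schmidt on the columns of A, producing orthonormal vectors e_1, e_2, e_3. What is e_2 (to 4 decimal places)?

e_1 = v_1/‖v_1‖ = (-3, -3, -1, 0)/4.3589 = (-0.6882, -0.6882, -0.2294, 0.0000).
r_{12} = e_1·v_2 = -3.9001.
u_2 = v_2 + 3.9001·e_1 = (1.3158, 0.3158, -4.8947, -4.0000).
‖u_2‖ = 6.4645, so e_2 = (0.2035, 0.0488, -0.7572, -0.6188).

e_2 = (0.2035, 0.0488, -0.7572, -0.6188)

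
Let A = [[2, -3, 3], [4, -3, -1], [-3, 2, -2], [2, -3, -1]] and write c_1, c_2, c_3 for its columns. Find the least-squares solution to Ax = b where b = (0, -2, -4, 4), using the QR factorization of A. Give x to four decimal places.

q_1 = c_1/‖c_1‖ = (2, 4, -3, 2)/5.7446 = (0.3482, 0.6963, -0.5222, 0.3482).
r_{12} = q_1·c_2 = -5.2223.
u_2 = c_2 + 5.2223·q_1 = (-1.1818, 0.6364, -0.7273, -1.1818).
‖u_2‖ = 1.9306, so q_2 = (-0.6121, 0.3296, -0.3767, -0.6121).
r_{13} = q_1·c_3 = 1.0445; r_{23} = q_2·c_3 = -0.8005.
u_3 = c_3 − 1.0445·q_1 + 0.8005·q_2 = (2.1463, -1.4634, -1.7561, -1.8537).
‖u_3‖ = 3.6426, so q_3 = (0.5892, -0.4018, -0.4821, -0.5089).
Qᵀb = (2.0889, -1.6010, 0.6964).
Back-substitute: x_3 = 0.6964/3.6426 = 0.1912.
x_2 = (-1.6010 + 0.8005·0.1912)/1.9306 = -0.7500.
x_1 = (2.0889 + 5.2223·(-0.7500) − 1.0445·0.1912)/5.7446 = -0.3529.

x = (-0.3529, -0.7500, 0.1912)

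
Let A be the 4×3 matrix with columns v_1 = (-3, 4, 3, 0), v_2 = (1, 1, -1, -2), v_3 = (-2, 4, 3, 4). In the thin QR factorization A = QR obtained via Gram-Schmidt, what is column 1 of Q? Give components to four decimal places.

v_1 = (-3, 4, 3, 0); ‖v_1‖ = 5.8310, so q_1 = (-0.5145, 0.6860, 0.5145, 0.0000).

q_1 = (-0.5145, 0.6860, 0.5145, 0.0000)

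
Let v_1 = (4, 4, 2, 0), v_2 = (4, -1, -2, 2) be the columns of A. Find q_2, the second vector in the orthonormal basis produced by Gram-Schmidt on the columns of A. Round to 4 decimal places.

q_2 = (0.6456, -0.3920, -0.5073, 0.4150)

q_1 = v_1/‖v_1‖ = (4, 4, 2, 0)/6.0000 = (0.6667, 0.6667, 0.3333, 0.0000).
r_{12} = q_1·v_2 = 1.3333.
u_2 = v_2 − 1.3333·q_1 = (3.1111, -1.8889, -2.4444, 2.0000).
‖u_2‖ = 4.8189, so q_2 = (0.6456, -0.3920, -0.5073, 0.4150).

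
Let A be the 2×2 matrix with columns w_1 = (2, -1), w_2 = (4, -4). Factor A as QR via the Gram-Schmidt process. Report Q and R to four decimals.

e_1 = w_1/‖w_1‖ = (2, -1)/2.2361 = (0.8944, -0.4472).
r_{12} = e_1·w_2 = 5.3666.
u_2 = w_2 − 5.3666·e_1 = (-0.8000, -1.6000).
‖u_2‖ = 1.7889, so e_2 = (-0.4472, -0.8944).

Q = [[0.8944, -0.4472], [-0.4472, -0.8944]], R = [[2.2361, 5.3666], [0.0000, 1.7889]]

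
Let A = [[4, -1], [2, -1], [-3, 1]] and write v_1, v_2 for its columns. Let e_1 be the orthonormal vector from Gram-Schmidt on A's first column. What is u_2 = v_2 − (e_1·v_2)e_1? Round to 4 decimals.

v_1 = (4, 2, -3); ‖v_1‖ = 5.3852, so e_1 = (0.7428, 0.3714, -0.5571).
e_1·v_2 = 0.7428·(-1) + 0.3714·(-1) + (-0.5571)·1 = -1.6713.
u_2 = v_2 + 1.6713·e_1 = (0.2414, -0.3793, 0.0690).

u_2 = (0.2414, -0.3793, 0.0690)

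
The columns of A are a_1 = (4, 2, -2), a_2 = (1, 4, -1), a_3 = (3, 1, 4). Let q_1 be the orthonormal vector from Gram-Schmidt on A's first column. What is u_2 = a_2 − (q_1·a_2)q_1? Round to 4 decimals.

u_2 = (-1.3333, 2.8333, 0.1667)

q_1 = a_1/‖a_1‖ = (4, 2, -2)/4.8990 = (0.8165, 0.4082, -0.4082).
r_{12} = q_1·a_2 = 2.8577.
u_2 = a_2 − 2.8577·q_1 = (-1.3333, 2.8333, 0.1667).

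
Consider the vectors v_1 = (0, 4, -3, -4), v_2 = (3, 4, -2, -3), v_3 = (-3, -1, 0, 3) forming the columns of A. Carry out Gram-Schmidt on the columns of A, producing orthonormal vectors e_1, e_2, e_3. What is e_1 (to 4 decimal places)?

v_1 = (0, 4, -3, -4); ‖v_1‖ = 6.4031, so e_1 = (0.0000, 0.6247, -0.4685, -0.6247).

e_1 = (0.0000, 0.6247, -0.4685, -0.6247)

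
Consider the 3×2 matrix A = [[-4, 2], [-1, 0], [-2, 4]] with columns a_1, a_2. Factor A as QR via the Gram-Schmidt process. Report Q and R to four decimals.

a_1 = (-4, -1, -2); ‖a_1‖ = 4.5826, so q_1 = (-0.8729, -0.2182, -0.4364).
q_1·a_2 = (-0.8729)·2 + (-0.2182)·0 + (-0.4364)·4 = -3.4915.
u_2 = a_2 + 3.4915·q_1 = (-1.0476, -0.7619, 2.4762).
‖u_2‖ = 2.7946, so q_2 = (-0.3749, -0.2726, 0.8861).

Q = [[-0.8729, -0.3749], [-0.2182, -0.2726], [-0.4364, 0.8861]], R = [[4.5826, -3.4915], [0.0000, 2.7946]]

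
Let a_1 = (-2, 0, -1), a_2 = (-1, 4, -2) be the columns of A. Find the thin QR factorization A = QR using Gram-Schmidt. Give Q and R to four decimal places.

Q = [[-0.8944, 0.1422], [0.0000, 0.9481], [-0.4472, -0.2844]], R = [[2.2361, 1.7889], [0.0000, 4.2190]]

e_1 = a_1/‖a_1‖ = (-2, 0, -1)/2.2361 = (-0.8944, 0.0000, -0.4472).
r_{12} = e_1·a_2 = 1.7889.
u_2 = a_2 − 1.7889·e_1 = (0.6000, 4.0000, -1.2000).
‖u_2‖ = 4.2190, so e_2 = (0.1422, 0.9481, -0.2844).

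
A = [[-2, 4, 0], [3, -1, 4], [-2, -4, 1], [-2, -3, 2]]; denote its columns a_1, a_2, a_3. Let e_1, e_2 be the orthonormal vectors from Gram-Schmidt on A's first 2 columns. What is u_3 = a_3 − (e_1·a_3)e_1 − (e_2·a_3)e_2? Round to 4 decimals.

e_1 = a_1/‖a_1‖ = (-2, 3, -2, -2)/4.5826 = (-0.4364, 0.6547, -0.4364, -0.4364).
r_{12} = e_1·a_2 = 0.6547.
u_2 = a_2 − 0.6547·e_1 = (4.2857, -1.4286, -3.7143, -2.7143).
‖u_2‖ = 6.4476, so e_2 = (0.6647, -0.2216, -0.5761, -0.4210).
r_{13} = e_1·a_3 = 1.3093; r_{23} = e_2·a_3 = -2.3043.
u_3 = a_3 − 1.3093·e_1 + 2.3043·e_2 = (2.1031, 2.6323, 0.2440, 1.6014).

u_3 = (2.1031, 2.6323, 0.2440, 1.6014)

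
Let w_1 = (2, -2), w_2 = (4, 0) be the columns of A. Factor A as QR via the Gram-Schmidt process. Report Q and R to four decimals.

w_1 = (2, -2); ‖w_1‖ = 2.8284, so q_1 = (0.7071, -0.7071).
q_1·w_2 = 0.7071·4 + (-0.7071)·0 = 2.8284.
u_2 = w_2 − 2.8284·q_1 = (2.0000, 2.0000).
‖u_2‖ = 2.8284, so q_2 = (0.7071, 0.7071).

Q = [[0.7071, 0.7071], [-0.7071, 0.7071]], R = [[2.8284, 2.8284], [0.0000, 2.8284]]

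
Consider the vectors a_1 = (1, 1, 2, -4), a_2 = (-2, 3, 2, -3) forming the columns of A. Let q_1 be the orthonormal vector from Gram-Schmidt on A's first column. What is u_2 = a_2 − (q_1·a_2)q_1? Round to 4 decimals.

u_2 = (-2.7727, 2.2273, 0.4545, 0.0909)

a_1 = (1, 1, 2, -4); ‖a_1‖ = 4.6904, so q_1 = (0.2132, 0.2132, 0.4264, -0.8528).
q_1·a_2 = 0.2132·(-2) + 0.2132·3 + 0.4264·2 + (-0.8528)·(-3) = 3.6244.
u_2 = a_2 − 3.6244·q_1 = (-2.7727, 2.2273, 0.4545, 0.0909).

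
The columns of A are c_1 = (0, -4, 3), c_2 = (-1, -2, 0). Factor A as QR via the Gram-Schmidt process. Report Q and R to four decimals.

Q = [[0.0000, -0.6402], [-0.8000, -0.4609], [0.6000, -0.6146]], R = [[5.0000, 1.6000], [0.0000, 1.5620]]

e_1 = c_1/‖c_1‖ = (0, -4, 3)/5.0000 = (0.0000, -0.8000, 0.6000).
r_{12} = e_1·c_2 = 1.6000.
u_2 = c_2 − 1.6000·e_1 = (-1.0000, -0.7200, -0.9600).
‖u_2‖ = 1.5620, so e_2 = (-0.6402, -0.4609, -0.6146).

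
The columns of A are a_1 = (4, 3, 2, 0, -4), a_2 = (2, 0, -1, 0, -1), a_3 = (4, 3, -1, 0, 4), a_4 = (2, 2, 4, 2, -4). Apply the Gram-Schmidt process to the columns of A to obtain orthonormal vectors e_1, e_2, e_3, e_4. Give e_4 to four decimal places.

e_4 = (0.1876, -0.2956, 0.2729, 0.8902, 0.1023)

e_1 = a_1/‖a_1‖ = (4, 3, 2, 0, -4)/6.7082 = (0.5963, 0.4472, 0.2981, 0.0000, -0.5963).
r_{12} = e_1·a_2 = 1.4907.
u_2 = a_2 − 1.4907·e_1 = (1.1111, -0.6667, -1.4444, 0.0000, -0.1111).
‖u_2‖ = 1.9437, so e_2 = (0.5717, -0.3430, -0.7432, 0.0000, -0.0572).
r_{13} = e_1·a_3 = 1.0435; r_{23} = e_2·a_3 = 1.7722.
u_3 = a_3 − 1.0435·e_1 − 1.7722·e_2 = (2.3647, 3.1412, 0.0059, 0.0000, 4.7235).
‖u_3‖ = 6.1458, so e_3 = (0.3848, 0.5111, 0.0010, 0.0000, 0.7686).
r_{14} = e_1·a_4 = 5.6647; r_{24} = e_2·a_4 = -2.2866; r_{34} = e_3·a_4 = -1.2787.
u_4 = a_4 − 5.6647·e_1 + 2.2866·e_2 + 1.2787·e_3 = (0.4214, -0.6641, 0.6130, 2.0000, 0.2299).
‖u_4‖ = 2.2466, so e_4 = (0.1876, -0.2956, 0.2729, 0.8902, 0.1023).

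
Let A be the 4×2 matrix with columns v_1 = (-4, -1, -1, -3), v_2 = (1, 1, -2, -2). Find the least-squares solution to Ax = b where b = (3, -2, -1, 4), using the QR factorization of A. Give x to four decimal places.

v_1 = (-4, -1, -1, -3); ‖v_1‖ = 5.1962, so e_1 = (-0.7698, -0.1925, -0.1925, -0.5774).
e_1·v_2 = (-0.7698)·1 + (-0.1925)·1 + (-0.1925)·(-2) + (-0.5774)·(-2) = 0.5774.
u_2 = v_2 − 0.5774·e_1 = (1.4444, 1.1111, -1.8889, -1.6667).
‖u_2‖ = 3.1091, so e_2 = (0.4646, 0.3574, -0.6075, -0.5361).
Qᵀb = (-4.0415, -0.8577).
Back-substitute: x_2 = -0.8577/3.1091 = -0.2759.
x_1 = (-4.0415 − 0.5774·(-0.2759))/5.1962 = -0.7471.

x = (-0.7471, -0.2759)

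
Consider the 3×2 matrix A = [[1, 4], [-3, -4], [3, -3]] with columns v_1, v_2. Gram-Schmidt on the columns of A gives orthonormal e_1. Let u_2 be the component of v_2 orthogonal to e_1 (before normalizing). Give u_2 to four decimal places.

u_2 = (3.6316, -2.8947, -4.1053)

v_1 = (1, -3, 3); ‖v_1‖ = 4.3589, so e_1 = (0.2294, -0.6882, 0.6882).
e_1·v_2 = 0.2294·4 + (-0.6882)·(-4) + 0.6882·(-3) = 1.6059.
u_2 = v_2 − 1.6059·e_1 = (3.6316, -2.8947, -4.1053).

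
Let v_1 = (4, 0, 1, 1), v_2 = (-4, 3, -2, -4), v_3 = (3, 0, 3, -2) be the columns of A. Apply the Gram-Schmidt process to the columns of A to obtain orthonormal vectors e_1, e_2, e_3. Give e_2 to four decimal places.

v_1 = (4, 0, 1, 1); ‖v_1‖ = 4.2426, so e_1 = (0.9428, 0.0000, 0.2357, 0.2357).
e_1·v_2 = 0.9428·(-4) + 0.0000·3 + 0.2357·(-2) + 0.2357·(-4) = -5.1854.
u_2 = v_2 + 5.1854·e_1 = (0.8889, 3.0000, -0.7778, -2.7778).
‖u_2‖ = 4.2557, so e_2 = (0.2089, 0.7049, -0.1828, -0.6527).

e_2 = (0.2089, 0.7049, -0.1828, -0.6527)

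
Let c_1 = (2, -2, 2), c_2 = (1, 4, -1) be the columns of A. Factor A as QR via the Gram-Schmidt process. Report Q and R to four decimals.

c_1 = (2, -2, 2); ‖c_1‖ = 3.4641, so q_1 = (0.5774, -0.5774, 0.5774).
q_1·c_2 = 0.5774·1 + (-0.5774)·4 + 0.5774·(-1) = -2.3094.
u_2 = c_2 + 2.3094·q_1 = (2.3333, 2.6667, 0.3333).
‖u_2‖ = 3.5590, so q_2 = (0.6556, 0.7493, 0.0937).

Q = [[0.5774, 0.6556], [-0.5774, 0.7493], [0.5774, 0.0937]], R = [[3.4641, -2.3094], [0.0000, 3.5590]]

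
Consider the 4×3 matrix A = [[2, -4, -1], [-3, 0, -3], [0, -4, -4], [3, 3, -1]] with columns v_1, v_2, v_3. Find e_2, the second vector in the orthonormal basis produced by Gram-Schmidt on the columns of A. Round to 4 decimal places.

e_2 = (-0.6392, 0.0213, -0.6250, 0.4475)

e_1 = v_1/‖v_1‖ = (2, -3, 0, 3)/4.6904 = (0.4264, -0.6396, 0.0000, 0.6396).
r_{12} = e_1·v_2 = 0.2132.
u_2 = v_2 − 0.2132·e_1 = (-4.0909, 0.1364, -4.0000, 2.8636).
‖u_2‖ = 6.3996, so e_2 = (-0.6392, 0.0213, -0.6250, 0.4475).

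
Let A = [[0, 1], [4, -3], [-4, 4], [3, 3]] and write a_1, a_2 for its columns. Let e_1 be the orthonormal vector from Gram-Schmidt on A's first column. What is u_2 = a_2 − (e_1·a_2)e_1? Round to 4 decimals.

e_1 = a_1/‖a_1‖ = (0, 4, -4, 3)/6.4031 = (0.0000, 0.6247, -0.6247, 0.4685).
r_{12} = e_1·a_2 = -2.9673.
u_2 = a_2 + 2.9673·e_1 = (1.0000, -1.1463, 2.1463, 4.3902).

u_2 = (1.0000, -1.1463, 2.1463, 4.3902)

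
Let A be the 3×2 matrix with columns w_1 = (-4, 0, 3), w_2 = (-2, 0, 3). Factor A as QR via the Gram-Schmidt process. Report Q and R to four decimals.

w_1 = (-4, 0, 3); ‖w_1‖ = 5.0000, so e_1 = (-0.8000, 0.0000, 0.6000).
e_1·w_2 = (-0.8000)·(-2) + 0.0000·0 + 0.6000·3 = 3.4000.
u_2 = w_2 − 3.4000·e_1 = (0.7200, 0.0000, 0.9600).
‖u_2‖ = 1.2000, so e_2 = (0.6000, 0.0000, 0.8000).

Q = [[-0.8000, 0.6000], [0.0000, 0.0000], [0.6000, 0.8000]], R = [[5.0000, 3.4000], [0.0000, 1.2000]]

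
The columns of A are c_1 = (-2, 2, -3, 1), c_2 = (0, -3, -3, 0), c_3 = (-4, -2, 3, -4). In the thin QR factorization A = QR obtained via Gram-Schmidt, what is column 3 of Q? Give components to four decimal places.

e_3 = (-0.7824, -0.2024, 0.2024, -0.5531)

c_1 = (-2, 2, -3, 1); ‖c_1‖ = 4.2426, so e_1 = (-0.4714, 0.4714, -0.7071, 0.2357).
e_1·c_2 = (-0.4714)·0 + 0.4714·(-3) + (-0.7071)·(-3) + 0.2357·0 = 0.7071.
u_2 = c_2 − 0.7071·e_1 = (0.3333, -3.3333, -2.5000, -0.1667).
‖u_2‖ = 4.1833, so e_2 = (0.0797, -0.7968, -0.5976, -0.0398).
e_1·c_3 = (-0.4714)·(-4) + 0.4714·(-2) + (-0.7071)·3 + 0.2357·(-4) = -2.1213; e_2·c_3 = 0.0797·(-4) + (-0.7968)·(-2) + (-0.5976)·3 + (-0.0398)·(-4) = -0.3586.
u_3 = c_3 + 2.1213·e_1 + 0.3586·e_2 = (-4.9714, -1.2857, 1.2857, -3.5143).
‖u_3‖ = 6.3539, so e_3 = (-0.7824, -0.2024, 0.2024, -0.5531).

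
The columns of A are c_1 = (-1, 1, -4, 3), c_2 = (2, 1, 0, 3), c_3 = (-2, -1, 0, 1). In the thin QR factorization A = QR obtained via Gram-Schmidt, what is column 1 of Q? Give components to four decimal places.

e_1 = (-0.1925, 0.1925, -0.7698, 0.5774)

c_1 = (-1, 1, -4, 3); ‖c_1‖ = 5.1962, so e_1 = (-0.1925, 0.1925, -0.7698, 0.5774).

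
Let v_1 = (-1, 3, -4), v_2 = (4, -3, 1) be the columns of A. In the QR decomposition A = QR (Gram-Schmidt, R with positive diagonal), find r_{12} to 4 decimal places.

r_{12} = -3.3340

v_1 = (-1, 3, -4); ‖v_1‖ = 5.0990, so e_1 = (-0.1961, 0.5883, -0.7845).
r_{12} = e_1·v_2 = -3.3340.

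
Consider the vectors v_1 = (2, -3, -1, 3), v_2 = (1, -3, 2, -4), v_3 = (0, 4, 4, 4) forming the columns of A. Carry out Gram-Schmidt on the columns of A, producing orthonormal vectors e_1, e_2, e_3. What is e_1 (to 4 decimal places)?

v_1 = (2, -3, -1, 3); ‖v_1‖ = 4.7958, so e_1 = (0.4170, -0.6255, -0.2085, 0.6255).

e_1 = (0.4170, -0.6255, -0.2085, 0.6255)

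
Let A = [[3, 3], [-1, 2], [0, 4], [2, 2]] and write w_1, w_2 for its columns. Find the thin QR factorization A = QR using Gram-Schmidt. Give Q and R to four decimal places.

Q = [[0.8018, 0.1303], [-0.2673, 0.5644], [0.0000, 0.8105], [0.5345, 0.0868]], R = [[3.7417, 2.9399], [0.0000, 4.9353]]

q_1 = w_1/‖w_1‖ = (3, -1, 0, 2)/3.7417 = (0.8018, -0.2673, 0.0000, 0.5345).
r_{12} = q_1·w_2 = 2.9399.
u_2 = w_2 − 2.9399·q_1 = (0.6429, 2.7857, 4.0000, 0.4286).
‖u_2‖ = 4.9353, so q_2 = (0.1303, 0.5644, 0.8105, 0.0868).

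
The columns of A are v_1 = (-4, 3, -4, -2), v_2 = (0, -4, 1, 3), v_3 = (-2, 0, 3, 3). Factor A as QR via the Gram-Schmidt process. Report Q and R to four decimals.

Q = [[-0.5963, -0.5009, -0.4872], [0.4472, -0.6488, 0.4556], [-0.5963, -0.2447, 0.6302], [-0.2981, 0.5179, 0.3974]], R = [[6.7082, -3.2796, -1.4907], [0.0000, 3.9044, 1.8213], [0.0000, 0.0000, 4.0572]]

q_1 = v_1/‖v_1‖ = (-4, 3, -4, -2)/6.7082 = (-0.5963, 0.4472, -0.5963, -0.2981).
r_{12} = q_1·v_2 = -3.2796.
u_2 = v_2 + 3.2796·q_1 = (-1.9556, -2.5333, -0.9556, 2.0222).
‖u_2‖ = 3.9044, so q_2 = (-0.5009, -0.6488, -0.2447, 0.5179).
r_{13} = q_1·v_3 = -1.4907; r_{23} = q_2·v_3 = 1.8213.
u_3 = v_3 + 1.4907·q_1 − 1.8213·q_2 = (-1.9767, 1.8484, 2.5569, 1.6122).
‖u_3‖ = 4.0572, so q_3 = (-0.4872, 0.4556, 0.6302, 0.3974).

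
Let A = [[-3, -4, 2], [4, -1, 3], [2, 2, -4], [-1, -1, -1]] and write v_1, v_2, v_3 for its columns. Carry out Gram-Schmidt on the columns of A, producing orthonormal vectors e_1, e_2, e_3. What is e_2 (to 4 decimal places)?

v_1 = (-3, 4, 2, -1); ‖v_1‖ = 5.4772, so e_1 = (-0.5477, 0.7303, 0.3651, -0.1826).
e_1·v_2 = (-0.5477)·(-4) + 0.7303·(-1) + 0.3651·2 + (-0.1826)·(-1) = 2.3735.
u_2 = v_2 − 2.3735·e_1 = (-2.7000, -2.7333, 1.1333, -0.5667).
‖u_2‖ = 4.0456, so e_2 = (-0.6674, -0.6756, 0.2801, -0.1401).

e_2 = (-0.6674, -0.6756, 0.2801, -0.1401)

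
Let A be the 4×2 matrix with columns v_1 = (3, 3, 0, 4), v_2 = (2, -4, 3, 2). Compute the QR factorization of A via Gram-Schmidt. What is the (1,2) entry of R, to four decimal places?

v_1 = (3, 3, 0, 4); ‖v_1‖ = 5.8310, so q_1 = (0.5145, 0.5145, 0.0000, 0.6860).
r_{12} = q_1·v_2 = 0.3430.

r_{12} = 0.3430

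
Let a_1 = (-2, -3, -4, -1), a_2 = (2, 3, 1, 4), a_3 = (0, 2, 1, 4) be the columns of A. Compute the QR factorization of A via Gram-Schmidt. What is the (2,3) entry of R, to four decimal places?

r_{23} = 3.3746

q_1 = a_1/‖a_1‖ = (-2, -3, -4, -1)/5.4772 = (-0.3651, -0.5477, -0.7303, -0.1826).
r_{12} = q_1·a_2 = -3.8341.
u_2 = a_2 + 3.8341·q_1 = (0.6000, 0.9000, -1.8000, 3.3000).
‖u_2‖ = 3.9115, so q_2 = (0.1534, 0.2301, -0.4602, 0.8437).
r_{23} = q_2·a_3 = 3.3746.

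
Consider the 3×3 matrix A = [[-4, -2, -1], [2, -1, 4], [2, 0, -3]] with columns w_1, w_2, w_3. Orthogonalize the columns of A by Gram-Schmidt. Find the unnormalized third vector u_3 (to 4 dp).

w_1 = (-4, 2, 2); ‖w_1‖ = 4.8990, so q_1 = (-0.8165, 0.4082, 0.4082).
q_1·w_2 = (-0.8165)·(-2) + 0.4082·(-1) + 0.4082·0 = 1.2247.
u_2 = w_2 − 1.2247·q_1 = (-1.0000, -1.5000, -0.5000).
‖u_2‖ = 1.8708, so q_2 = (-0.5345, -0.8018, -0.2673).
q_1·w_3 = (-0.8165)·(-1) + 0.4082·4 + 0.4082·(-3) = 1.2247; q_2·w_3 = (-0.5345)·(-1) + (-0.8018)·4 + (-0.2673)·(-3) = -1.8708.
u_3 = w_3 − 1.2247·q_1 + 1.8708·q_2 = (-1.0000, 2.0000, -4.0000).

u_3 = (-1.0000, 2.0000, -4.0000)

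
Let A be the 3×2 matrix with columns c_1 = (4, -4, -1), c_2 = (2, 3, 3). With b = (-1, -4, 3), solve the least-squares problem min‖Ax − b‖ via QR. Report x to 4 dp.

x = (0.2408, -0.1507)

c_1 = (4, -4, -1); ‖c_1‖ = 5.7446, so e_1 = (0.6963, -0.6963, -0.1741).
e_1·c_2 = 0.6963·2 + (-0.6963)·3 + (-0.1741)·3 = -1.2185.
u_2 = c_2 + 1.2185·e_1 = (2.8485, 2.1515, 2.7879).
‖u_2‖ = 4.5294, so e_2 = (0.6289, 0.4750, 0.6155).
Qᵀb = (1.5667, -0.6824).
Back-substitute: x_2 = -0.6824/4.5294 = -0.1507.
x_1 = (1.5667 + 1.2185·(-0.1507))/5.7446 = 0.2408.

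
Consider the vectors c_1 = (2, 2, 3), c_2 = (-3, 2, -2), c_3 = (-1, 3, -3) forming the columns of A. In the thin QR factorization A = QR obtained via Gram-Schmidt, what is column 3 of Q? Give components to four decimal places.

q_1 = c_1/‖c_1‖ = (2, 2, 3)/4.1231 = (0.4851, 0.4851, 0.7276).
r_{12} = q_1·c_2 = -1.9403.
u_2 = c_2 + 1.9403·q_1 = (-2.0588, 2.9412, -0.5882).
‖u_2‖ = 3.6380, so q_2 = (-0.5659, 0.8085, -0.1617).
r_{13} = q_1·c_3 = -1.2127; r_{23} = q_2·c_3 = 3.4763.
u_3 = c_3 + 1.2127·q_1 − 3.4763·q_2 = (1.5556, 0.7778, -1.5556).
‖u_3‖ = 2.3333, so q_3 = (0.6667, 0.3333, -0.6667).

q_3 = (0.6667, 0.3333, -0.6667)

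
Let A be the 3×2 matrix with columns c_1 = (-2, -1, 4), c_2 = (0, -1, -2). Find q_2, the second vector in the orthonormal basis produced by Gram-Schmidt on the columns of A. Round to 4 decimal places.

q_2 = (-0.4082, -0.8165, -0.4082)

q_1 = c_1/‖c_1‖ = (-2, -1, 4)/4.5826 = (-0.4364, -0.2182, 0.8729).
r_{12} = q_1·c_2 = -1.5275.
u_2 = c_2 + 1.5275·q_1 = (-0.6667, -1.3333, -0.6667).
‖u_2‖ = 1.6330, so q_2 = (-0.4082, -0.8165, -0.4082).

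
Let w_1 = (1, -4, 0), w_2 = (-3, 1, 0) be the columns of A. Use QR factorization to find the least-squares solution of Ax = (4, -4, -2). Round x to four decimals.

x = (0.7273, -1.0909)

q_1 = w_1/‖w_1‖ = (1, -4, 0)/4.1231 = (0.2425, -0.9701, 0.0000).
r_{12} = q_1·w_2 = -1.6977.
u_2 = w_2 + 1.6977·q_1 = (-2.5882, -0.6471, 0.0000).
‖u_2‖ = 2.6679, so q_2 = (-0.9701, -0.2425, 0.0000).
Qᵀb = (4.8507, -2.9104).
Back-substitute: x_2 = -2.9104/2.6679 = -1.0909.
x_1 = (4.8507 + 1.6977·(-1.0909))/4.1231 = 0.7273.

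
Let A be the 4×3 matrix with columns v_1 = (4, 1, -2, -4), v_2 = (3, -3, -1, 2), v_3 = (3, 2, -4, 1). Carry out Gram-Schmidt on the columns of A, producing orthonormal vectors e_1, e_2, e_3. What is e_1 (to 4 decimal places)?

e_1 = v_1/‖v_1‖ = (4, 1, -2, -4)/6.0828 = (0.6576, 0.1644, -0.3288, -0.6576).

e_1 = (0.6576, 0.1644, -0.3288, -0.6576)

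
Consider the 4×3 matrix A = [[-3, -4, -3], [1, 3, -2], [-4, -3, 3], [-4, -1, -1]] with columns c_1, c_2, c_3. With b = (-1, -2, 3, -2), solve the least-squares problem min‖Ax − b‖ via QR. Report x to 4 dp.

x = (0.3019, -0.4814, 0.7539)

e_1 = c_1/‖c_1‖ = (-3, 1, -4, -4)/6.4807 = (-0.4629, 0.1543, -0.6172, -0.6172).
r_{12} = e_1·c_2 = 4.7834.
u_2 = c_2 − 4.7834·e_1 = (-1.7857, 2.2619, -0.0476, 1.9524).
‖u_2‖ = 3.4812, so e_2 = (-0.5130, 0.6497, -0.0137, 0.5608).
r_{13} = e_1·c_3 = -0.1543; r_{23} = e_2·c_3 = -0.3625.
u_3 = c_3 + 0.1543·e_1 + 0.3625·e_2 = (-3.2574, -1.7407, 2.8998, -0.8919).
‖u_3‖ = 4.7796, so e_3 = (-0.6815, -0.3642, 0.6067, -0.1866).
Qᵀb = (-0.4629, -1.9492, 3.6032).
Back-substitute: x_3 = 3.6032/4.7796 = 0.7539.
x_2 = (-1.9492 + 0.3625·0.7539)/3.4812 = -0.4814.
x_1 = (-0.4629 − 4.7834·(-0.4814) + 0.1543·0.7539)/6.4807 = 0.3019.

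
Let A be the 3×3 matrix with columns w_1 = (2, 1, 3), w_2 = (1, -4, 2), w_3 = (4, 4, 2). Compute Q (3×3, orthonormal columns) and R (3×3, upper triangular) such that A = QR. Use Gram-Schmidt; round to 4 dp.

w_1 = (2, 1, 3); ‖w_1‖ = 3.7417, so e_1 = (0.5345, 0.2673, 0.8018).
e_1·w_2 = 0.5345·1 + 0.2673·(-4) + 0.8018·2 = 1.0690.
u_2 = w_2 − 1.0690·e_1 = (0.4286, -4.2857, 1.1429).
‖u_2‖ = 4.4561, so e_2 = (0.0962, -0.9618, 0.2565).
e_1·w_3 = 0.5345·4 + 0.2673·4 + 0.8018·2 = 4.8107; e_2·w_3 = 0.0962·4 + (-0.9618)·4 + 0.2565·2 = -2.9494.
u_3 = w_3 − 4.8107·e_1 + 2.9494·e_2 = (1.7122, -0.1223, -1.1007).
‖u_3‖ = 2.0392, so e_3 = (0.8397, -0.0600, -0.5398).

Q = [[0.5345, 0.0962, 0.8397], [0.2673, -0.9618, -0.0600], [0.8018, 0.2565, -0.5398]], R = [[3.7417, 1.0690, 4.8107], [0.0000, 4.4561, -2.9494], [0.0000, 0.0000, 2.0392]]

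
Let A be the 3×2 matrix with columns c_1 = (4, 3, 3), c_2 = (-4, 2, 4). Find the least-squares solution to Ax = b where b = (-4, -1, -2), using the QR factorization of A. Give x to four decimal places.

x = (-0.7475, 0.2082)

q_1 = c_1/‖c_1‖ = (4, 3, 3)/5.8310 = (0.6860, 0.5145, 0.5145).
r_{12} = q_1·c_2 = 0.3430.
u_2 = c_2 − 0.3430·q_1 = (-4.2353, 1.8235, 3.8235).
‖u_2‖ = 5.9902, so q_2 = (-0.7070, 0.3044, 0.6383).
Qᵀb = (-4.2875, 1.2471).
Back-substitute: x_2 = 1.2471/5.9902 = 0.2082.
x_1 = (-4.2875 − 0.3430·0.2082)/5.8310 = -0.7475.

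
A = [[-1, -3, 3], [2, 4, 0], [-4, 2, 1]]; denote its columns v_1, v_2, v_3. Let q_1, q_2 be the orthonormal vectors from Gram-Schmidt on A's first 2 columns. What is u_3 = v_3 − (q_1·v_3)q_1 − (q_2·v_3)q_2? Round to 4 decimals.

q_1 = v_1/‖v_1‖ = (-1, 2, -4)/4.5826 = (-0.2182, 0.4364, -0.8729).
r_{12} = q_1·v_2 = 0.6547.
u_2 = v_2 − 0.6547·q_1 = (-2.8571, 3.7143, 2.5714).
‖u_2‖ = 5.3452, so q_2 = (-0.5345, 0.6949, 0.4811).
r_{13} = q_1·v_3 = -1.5275; r_{23} = q_2·v_3 = -1.1225.
u_3 = v_3 + 1.5275·q_1 + 1.1225·q_2 = (2.0667, 1.4467, 0.2067).

u_3 = (2.0667, 1.4467, 0.2067)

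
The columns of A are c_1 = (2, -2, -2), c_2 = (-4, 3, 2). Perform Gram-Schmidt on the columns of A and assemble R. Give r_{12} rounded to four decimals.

r_{12} = -5.1962

c_1 = (2, -2, -2); ‖c_1‖ = 3.4641, so q_1 = (0.5774, -0.5774, -0.5774).
r_{12} = q_1·c_2 = -5.1962.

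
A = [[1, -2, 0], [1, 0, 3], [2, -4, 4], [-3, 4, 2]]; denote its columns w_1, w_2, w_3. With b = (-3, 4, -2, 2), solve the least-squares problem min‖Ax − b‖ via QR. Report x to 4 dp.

x = (2.8241, 2.4396, 0.4619)

w_1 = (1, 1, 2, -3); ‖w_1‖ = 3.8730, so q_1 = (0.2582, 0.2582, 0.5164, -0.7746).
q_1·w_2 = 0.2582·(-2) + 0.2582·0 + 0.5164·(-4) + (-0.7746)·4 = -5.6804.
u_2 = w_2 + 5.6804·q_1 = (-0.5333, 1.4667, -1.0667, -0.4000).
‖u_2‖ = 1.9322, so q_2 = (-0.2760, 0.7591, -0.5521, -0.2070).
q_1·w_3 = 0.2582·0 + 0.2582·3 + 0.5164·4 + (-0.7746)·2 = 1.2910; q_2·w_3 = (-0.2760)·0 + 0.7591·3 + (-0.5521)·4 + (-0.2070)·2 = -0.3450.
u_3 = w_3 − 1.2910·q_1 + 0.3450·q_2 = (-0.4286, 2.9286, 3.1429, 2.9286).
‖u_3‖ = 5.2167, so q_3 = (-0.0822, 0.5614, 0.6025, 0.5614).
Qᵀb = (-2.3238, 4.5544, 2.4098).
Back-substitute: x_3 = 2.4098/5.2167 = 0.4619.
x_2 = (4.5544 + 0.3450·0.4619)/1.9322 = 2.4396.
x_1 = (-2.3238 + 5.6804·2.4396 − 1.2910·0.4619)/3.8730 = 2.8241.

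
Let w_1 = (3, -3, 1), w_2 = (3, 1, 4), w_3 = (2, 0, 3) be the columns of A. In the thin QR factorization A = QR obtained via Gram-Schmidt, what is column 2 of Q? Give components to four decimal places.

w_1 = (3, -3, 1); ‖w_1‖ = 4.3589, so e_1 = (0.6882, -0.6882, 0.2294).
e_1·w_2 = 0.6882·3 + (-0.6882)·1 + 0.2294·4 = 2.2942.
u_2 = w_2 − 2.2942·e_1 = (1.4211, 2.5789, 3.4737).
‖u_2‖ = 4.5538, so e_2 = (0.3121, 0.5663, 0.7628).

e_2 = (0.3121, 0.5663, 0.7628)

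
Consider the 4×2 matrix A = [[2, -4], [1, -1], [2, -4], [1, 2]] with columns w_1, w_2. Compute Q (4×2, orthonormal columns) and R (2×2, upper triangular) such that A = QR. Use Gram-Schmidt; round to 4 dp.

Q = [[0.6325, -0.2626], [0.3162, 0.1313], [0.6325, -0.2626], [0.3162, 0.9191]], R = [[3.1623, -4.7434], [0.0000, 3.8079]]

w_1 = (2, 1, 2, 1); ‖w_1‖ = 3.1623, so e_1 = (0.6325, 0.3162, 0.6325, 0.3162).
e_1·w_2 = 0.6325·(-4) + 0.3162·(-1) + 0.6325·(-4) + 0.3162·2 = -4.7434.
u_2 = w_2 + 4.7434·e_1 = (-1.0000, 0.5000, -1.0000, 3.5000).
‖u_2‖ = 3.8079, so e_2 = (-0.2626, 0.1313, -0.2626, 0.9191).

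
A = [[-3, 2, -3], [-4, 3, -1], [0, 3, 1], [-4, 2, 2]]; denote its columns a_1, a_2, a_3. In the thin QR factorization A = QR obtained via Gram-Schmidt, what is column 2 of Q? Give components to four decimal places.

q_2 = (0.0316, 0.1503, 0.9727, -0.1740)

a_1 = (-3, -4, 0, -4); ‖a_1‖ = 6.4031, so q_1 = (-0.4685, -0.6247, 0.0000, -0.6247).
q_1·a_2 = (-0.4685)·2 + (-0.6247)·3 + 0.0000·3 + (-0.6247)·2 = -4.0605.
u_2 = a_2 + 4.0605·q_1 = (0.0976, 0.4634, 3.0000, -0.5366).
‖u_2‖ = 3.0842, so q_2 = (0.0316, 0.1503, 0.9727, -0.1740).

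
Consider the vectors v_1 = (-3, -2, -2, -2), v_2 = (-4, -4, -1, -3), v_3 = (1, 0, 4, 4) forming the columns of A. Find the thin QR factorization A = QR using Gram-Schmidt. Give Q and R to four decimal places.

v_1 = (-3, -2, -2, -2); ‖v_1‖ = 4.5826, so e_1 = (-0.6547, -0.4364, -0.4364, -0.4364).
e_1·v_2 = (-0.6547)·(-4) + (-0.4364)·(-4) + (-0.4364)·(-1) + (-0.4364)·(-3) = 6.1101.
u_2 = v_2 − 6.1101·e_1 = (0.0000, -1.3333, 1.6667, -0.3333).
‖u_2‖ = 2.1602, so e_2 = (0.0000, -0.6172, 0.7715, -0.1543).
e_1·v_3 = (-0.6547)·1 + (-0.4364)·0 + (-0.4364)·4 + (-0.4364)·4 = -4.1461; e_2·v_3 = 0.0000·1 + (-0.6172)·0 + 0.7715·4 + (-0.1543)·4 = 2.4689.
u_3 = v_3 + 4.1461·e_1 − 2.4689·e_2 = (-1.7143, -0.2857, 0.2857, 2.5714).
‖u_3‖ = 3.1168, so e_3 = (-0.5500, -0.0917, 0.0917, 0.8250).

Q = [[-0.6547, 0.0000, -0.5500], [-0.4364, -0.6172, -0.0917], [-0.4364, 0.7715, 0.0917], [-0.4364, -0.1543, 0.8250]], R = [[4.5826, 6.1101, -4.1461], [0.0000, 2.1602, 2.4689], [0.0000, 0.0000, 3.1168]]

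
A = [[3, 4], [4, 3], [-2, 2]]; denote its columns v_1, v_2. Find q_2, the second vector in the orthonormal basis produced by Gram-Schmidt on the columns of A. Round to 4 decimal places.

q_2 = (0.4952, 0.0619, 0.8666)

v_1 = (3, 4, -2); ‖v_1‖ = 5.3852, so q_1 = (0.5571, 0.7428, -0.3714).
q_1·v_2 = 0.5571·4 + 0.7428·3 + (-0.3714)·2 = 3.7139.
u_2 = v_2 − 3.7139·q_1 = (1.9310, 0.2414, 3.3793).
‖u_2‖ = 3.8996, so q_2 = (0.4952, 0.0619, 0.8666).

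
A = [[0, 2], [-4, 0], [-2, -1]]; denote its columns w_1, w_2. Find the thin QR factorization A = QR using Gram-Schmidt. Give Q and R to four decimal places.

Q = [[0.0000, 0.9129], [-0.8944, 0.1826], [-0.4472, -0.3651]], R = [[4.4721, 0.4472], [0.0000, 2.1909]]

w_1 = (0, -4, -2); ‖w_1‖ = 4.4721, so q_1 = (0.0000, -0.8944, -0.4472).
q_1·w_2 = 0.0000·2 + (-0.8944)·0 + (-0.4472)·(-1) = 0.4472.
u_2 = w_2 − 0.4472·q_1 = (2.0000, 0.4000, -0.8000).
‖u_2‖ = 2.1909, so q_2 = (0.9129, 0.1826, -0.3651).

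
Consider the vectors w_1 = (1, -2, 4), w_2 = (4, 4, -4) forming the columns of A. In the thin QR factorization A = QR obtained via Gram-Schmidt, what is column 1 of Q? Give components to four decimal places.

e_1 = (0.2182, -0.4364, 0.8729)

w_1 = (1, -2, 4); ‖w_1‖ = 4.5826, so e_1 = (0.2182, -0.4364, 0.8729).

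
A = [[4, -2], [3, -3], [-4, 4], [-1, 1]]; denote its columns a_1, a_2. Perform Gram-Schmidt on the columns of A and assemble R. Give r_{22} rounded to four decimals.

r_{22} = 1.5736

a_1 = (4, 3, -4, -1); ‖a_1‖ = 6.4807, so e_1 = (0.6172, 0.4629, -0.6172, -0.1543).
e_1·a_2 = 0.6172·(-2) + 0.4629·(-3) + (-0.6172)·4 + (-0.1543)·1 = -5.2463.
u_2 = a_2 + 5.2463·e_1 = (1.2381, -0.5714, 0.7619, 0.1905).
r_{22} = ‖u_2‖ = 1.5736.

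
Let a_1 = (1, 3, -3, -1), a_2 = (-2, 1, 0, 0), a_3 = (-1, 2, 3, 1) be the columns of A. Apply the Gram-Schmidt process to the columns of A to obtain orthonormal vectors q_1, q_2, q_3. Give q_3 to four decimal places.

a_1 = (1, 3, -3, -1); ‖a_1‖ = 4.4721, so q_1 = (0.2236, 0.6708, -0.6708, -0.2236).
q_1·a_2 = 0.2236·(-2) + 0.6708·1 + (-0.6708)·0 + (-0.2236)·0 = 0.2236.
u_2 = a_2 − 0.2236·q_1 = (-2.0500, 0.8500, 0.1500, 0.0500).
‖u_2‖ = 2.2249, so q_2 = (-0.9214, 0.3820, 0.0674, 0.0225).
q_1·a_3 = 0.2236·(-1) + 0.6708·2 + (-0.6708)·3 + (-0.2236)·1 = -1.1180; q_2·a_3 = (-0.9214)·(-1) + 0.3820·2 + 0.0674·3 + 0.0225·1 = 1.9102.
u_3 = a_3 + 1.1180·q_1 − 1.9102·q_2 = (1.0101, 2.0202, 2.1212, 0.7071).
‖u_3‖ = 3.1782, so q_3 = (0.3178, 0.6356, 0.6674, 0.2225).

q_3 = (0.3178, 0.6356, 0.6674, 0.2225)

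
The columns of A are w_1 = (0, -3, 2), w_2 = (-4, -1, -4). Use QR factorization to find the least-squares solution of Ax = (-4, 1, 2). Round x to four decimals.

x = (0.1683, 0.2376)

q_1 = w_1/‖w_1‖ = (0, -3, 2)/3.6056 = (0.0000, -0.8321, 0.5547).
r_{12} = q_1·w_2 = -1.3868.
u_2 = w_2 + 1.3868·q_1 = (-4.0000, -2.1538, -3.2308).
‖u_2‖ = 5.5747, so q_2 = (-0.7175, -0.3864, -0.5795).
Qᵀb = (0.2774, 1.3247).
Back-substitute: x_2 = 1.3247/5.5747 = 0.2376.
x_1 = (0.2774 + 1.3868·0.2376)/3.6056 = 0.1683.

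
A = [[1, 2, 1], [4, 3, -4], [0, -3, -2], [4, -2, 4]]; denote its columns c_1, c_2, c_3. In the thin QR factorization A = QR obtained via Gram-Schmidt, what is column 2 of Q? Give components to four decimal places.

q_2 = (0.3643, 0.4554, -0.6011, -0.5464)

q_1 = c_1/‖c_1‖ = (1, 4, 0, 4)/5.7446 = (0.1741, 0.6963, 0.0000, 0.6963).
r_{12} = q_1·c_2 = 1.0445.
u_2 = c_2 − 1.0445·q_1 = (1.8182, 2.2727, -3.0000, -2.7273).
‖u_2‖ = 4.9909, so q_2 = (0.3643, 0.4554, -0.6011, -0.5464).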